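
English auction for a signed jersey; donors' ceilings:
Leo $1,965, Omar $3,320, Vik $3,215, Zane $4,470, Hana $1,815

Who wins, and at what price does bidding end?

Zane wins at $3,320

Sorting limits: 4,470 (Zane) > 3,320 (Omar) > 3,215 (Vik) > 1,965 (Leo) > 1,815 (Hana)
Omar is the last rival to drop out, at $3,320; Zane remains and wins at that price.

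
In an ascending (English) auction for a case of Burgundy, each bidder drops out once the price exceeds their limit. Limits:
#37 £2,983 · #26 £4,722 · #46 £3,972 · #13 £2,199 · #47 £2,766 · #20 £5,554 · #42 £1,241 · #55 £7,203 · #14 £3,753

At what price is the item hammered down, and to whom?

#55 wins at £5,554

Open ascending-bid auction: the price rises until one bidder remains; the winner pays the price at which the last rival dropped out.
Sorting limits: 7,203 (#55) > 5,554 (#20) > 4,722 (#26) > 3,972 (#46) > 3,753 (#14) > 2,983 (#37) > …
#20 is the last rival to drop out, at £5,554; #55 remains and wins at that price.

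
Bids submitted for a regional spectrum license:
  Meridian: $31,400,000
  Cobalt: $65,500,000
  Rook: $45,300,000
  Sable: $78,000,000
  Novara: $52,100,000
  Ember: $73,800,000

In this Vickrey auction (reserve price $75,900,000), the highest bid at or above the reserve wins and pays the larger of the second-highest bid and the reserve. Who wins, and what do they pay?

Vickrey auction (reserve price $75,900,000): the highest bid at or above the reserve wins and pays the larger of the second-highest bid and the reserve.
Bids ranked: 78,000,000 (Sable) > 73,800,000 (Ember) > 65,500,000 (Cobalt) > 52,100,000 (Novara) > 45,300,000 (Rook) > 31,400,000 (Meridian)
Sable has the top bid at or above the reserve ($78,000,000).
Second-highest bid $73,800,000 is below the reserve $75,900,000, so the reserve binds → payment $75,900,000.

Sable pays $75,900,000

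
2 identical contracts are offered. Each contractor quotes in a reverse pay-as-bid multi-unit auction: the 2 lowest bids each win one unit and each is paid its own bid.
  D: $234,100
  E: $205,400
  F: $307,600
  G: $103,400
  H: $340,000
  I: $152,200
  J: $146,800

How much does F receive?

Sorting: 103,400 (G), 146,800 (J), 152,200 (I), 205,400 (E), …
Winners (2 units): G, J.
F does not win → $0.

F is paid $0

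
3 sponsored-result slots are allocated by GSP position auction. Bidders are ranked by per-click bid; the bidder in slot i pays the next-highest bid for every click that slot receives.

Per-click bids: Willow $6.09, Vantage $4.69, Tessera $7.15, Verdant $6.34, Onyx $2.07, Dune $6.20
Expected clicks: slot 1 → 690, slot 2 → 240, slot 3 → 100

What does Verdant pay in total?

Per-click bids in order: $7.15 (Tessera) > $6.34 (Verdant) > $6.20 (Dune) > $6.09 (Willow) > …
Verdant holds slot 2 → pays next bid $6.20 × 240 clicks = $1488.00.

Verdant pays $1488.00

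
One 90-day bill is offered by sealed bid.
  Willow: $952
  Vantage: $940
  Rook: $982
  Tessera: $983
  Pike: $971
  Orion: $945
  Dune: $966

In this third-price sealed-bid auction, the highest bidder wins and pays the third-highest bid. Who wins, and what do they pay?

Third-price sealed-bid auction: the highest bidder wins and pays the third-highest bid.
Bids ranked: 983 (Tessera) > 982 (Rook) > 971 (Pike) > 966 (Dune) > 952 (Willow) > 945 (Orion) > …
Tessera is highest; pays the third-highest bid, $971.

Tessera pays $971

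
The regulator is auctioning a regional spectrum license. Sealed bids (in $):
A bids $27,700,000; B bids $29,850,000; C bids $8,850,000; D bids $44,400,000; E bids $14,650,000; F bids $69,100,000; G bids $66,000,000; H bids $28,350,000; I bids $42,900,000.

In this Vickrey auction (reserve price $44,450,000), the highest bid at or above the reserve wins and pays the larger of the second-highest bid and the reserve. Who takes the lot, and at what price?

F pays $66,000,000

Bids in order: 69,100,000 (F) > 66,000,000 (G) > 44,400,000 (D) > 42,900,000 (I) > 29,850,000 (B) > 28,350,000 (H) > …
F has the top bid at or above the reserve ($69,100,000).
max(second-highest $66,000,000, reserve $44,450,000) = $66,000,000; the reserve does not bind.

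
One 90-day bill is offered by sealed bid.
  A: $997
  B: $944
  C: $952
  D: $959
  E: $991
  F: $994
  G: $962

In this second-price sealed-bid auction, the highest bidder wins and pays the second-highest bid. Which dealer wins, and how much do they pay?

Bids ranked: 997 (A) > 994 (F) > 991 (E) > 962 (G) > 959 (D) > 952 (C) > …
A wins with the highest bid; price is set by the runner-up at $994.

A pays $994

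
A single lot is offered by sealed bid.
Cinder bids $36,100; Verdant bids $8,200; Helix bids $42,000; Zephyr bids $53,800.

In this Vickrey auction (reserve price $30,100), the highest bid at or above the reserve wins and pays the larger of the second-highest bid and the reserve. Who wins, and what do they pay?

Bids ranked: 53,800 (Zephyr) > 42,000 (Helix) > 36,100 (Cinder) > 8,200 (Verdant)
Zephyr has the top bid at or above the reserve ($53,800).
max(second-highest $42,000, reserve $30,100) = $42,000; the reserve does not bind.

Zephyr pays $42,000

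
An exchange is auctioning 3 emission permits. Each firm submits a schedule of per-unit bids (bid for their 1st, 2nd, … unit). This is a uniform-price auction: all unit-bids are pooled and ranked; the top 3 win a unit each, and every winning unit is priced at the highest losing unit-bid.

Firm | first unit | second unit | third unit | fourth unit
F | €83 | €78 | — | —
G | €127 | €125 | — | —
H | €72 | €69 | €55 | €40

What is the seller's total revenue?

Total revenue: €234

Pooled unit-bids ranked (top 3): 127 (G-1), 125 (G-2), 83 (F-1)
First bid not allocated: €78.
Allocation: F 1, G 2. Every unit priced at €78.
Revenue = 3 × 78 = €234.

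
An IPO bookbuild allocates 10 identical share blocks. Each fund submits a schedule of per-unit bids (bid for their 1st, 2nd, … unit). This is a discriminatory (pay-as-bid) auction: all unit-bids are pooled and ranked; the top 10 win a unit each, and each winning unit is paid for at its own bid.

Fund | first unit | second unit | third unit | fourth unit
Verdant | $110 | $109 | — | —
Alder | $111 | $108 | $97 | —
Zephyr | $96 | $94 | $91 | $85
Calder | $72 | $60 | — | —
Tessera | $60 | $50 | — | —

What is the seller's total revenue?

Pooled unit-bids ranked (top 10): 111 (Alder-1), 110 (Verdant-1), 109 (Verdant-2), 108 (Alder-2), 97 (Alder-3), 96 (Zephyr-1), 94 (Zephyr-2), 91 (Zephyr-3), 85 (Zephyr-4), 72 (Calder-1)
Next rejected bid: $60 (not a price — pay-as-bid).
Each winning unit pays its own bid.
Revenue = 111 + 110 + 109 + 108 + 97 + 96 + 94 + 91 + 85 + 72 = $973.

Total revenue: $973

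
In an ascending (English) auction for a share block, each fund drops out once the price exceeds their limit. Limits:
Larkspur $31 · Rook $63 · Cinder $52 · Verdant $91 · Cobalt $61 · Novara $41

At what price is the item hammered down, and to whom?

Rule: the price rises until one bidder remains; the winner pays the price at which the last rival dropped out.
Sorting limits: 91 (Verdant) > 63 (Rook) > 61 (Cobalt) > 52 (Cinder) > 41 (Novara) > 31 (Larkspur)
Bidding ends when Rook exits at $63; Verdant takes it.

Verdant wins at $63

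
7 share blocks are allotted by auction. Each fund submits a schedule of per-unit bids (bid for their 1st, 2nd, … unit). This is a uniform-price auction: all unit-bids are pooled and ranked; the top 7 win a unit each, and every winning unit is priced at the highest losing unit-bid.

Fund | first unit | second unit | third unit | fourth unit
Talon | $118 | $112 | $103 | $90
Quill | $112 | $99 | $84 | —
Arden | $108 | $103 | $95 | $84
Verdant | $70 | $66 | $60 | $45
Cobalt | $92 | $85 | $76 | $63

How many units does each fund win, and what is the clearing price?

Arden 2, Quill 2, Talon 3; clearing price $95

Pooled unit-bids ranked (top 7): 118 (Talon-1), 112 (Talon-2), 112 (Quill-1), 108 (Arden-1), 103 (Talon-3), 103 (Arden-2), 99 (Quill-2)
First bid not allocated: $95.
Allocation: Arden 2, Quill 2, Talon 3.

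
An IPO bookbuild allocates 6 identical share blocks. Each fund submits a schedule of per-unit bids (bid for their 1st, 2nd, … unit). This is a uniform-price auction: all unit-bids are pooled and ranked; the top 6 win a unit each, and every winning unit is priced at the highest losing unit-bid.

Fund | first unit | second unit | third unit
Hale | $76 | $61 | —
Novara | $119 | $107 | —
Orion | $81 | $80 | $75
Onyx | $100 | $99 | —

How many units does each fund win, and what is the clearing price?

Pooled unit-bids ranked (top 6): 119 (Novara-1), 107 (Novara-2), 100 (Onyx-1), 99 (Onyx-2), 81 (Orion-1), 80 (Orion-2)
The (k+1)-th unit-bid is $76.
Allocation: Novara 2, Onyx 2, Orion 2.

Novara 2, Onyx 2, Orion 2; clearing price $76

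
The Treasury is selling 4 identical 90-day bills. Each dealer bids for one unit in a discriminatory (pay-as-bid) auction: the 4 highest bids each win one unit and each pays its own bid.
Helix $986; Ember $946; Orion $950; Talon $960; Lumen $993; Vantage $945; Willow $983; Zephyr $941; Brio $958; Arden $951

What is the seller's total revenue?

Sorting: 993 (Lumen), 986 (Helix), 983 (Willow), 960 (Talon), 958 (Brio), 951 (Arden), …
Top 4: Lumen, Helix, Willow, Talon.
Total revenue = 993 + 986 + 983 + 960 = $3,922.

Total revenue: $3,922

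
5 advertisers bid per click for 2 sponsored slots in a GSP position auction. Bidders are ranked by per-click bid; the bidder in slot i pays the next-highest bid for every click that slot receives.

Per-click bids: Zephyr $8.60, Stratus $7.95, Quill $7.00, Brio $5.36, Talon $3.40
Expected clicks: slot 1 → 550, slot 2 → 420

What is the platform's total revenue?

Total revenue: $7312.50

Per-click bids in order: $8.60 (Zephyr) > $7.95 (Stratus) > $7.00 (Quill) > …
Slot 1: Zephyr pays $7.95 × 550 = $4372.50
Slot 2: Stratus pays $7.00 × 420 = $2940.00
Total = $7312.50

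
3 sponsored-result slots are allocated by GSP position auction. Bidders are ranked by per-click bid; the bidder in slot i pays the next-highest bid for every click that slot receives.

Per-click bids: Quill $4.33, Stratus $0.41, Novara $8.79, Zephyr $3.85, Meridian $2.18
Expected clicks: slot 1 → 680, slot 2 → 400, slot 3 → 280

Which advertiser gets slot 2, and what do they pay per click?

Sorting advertisers: $8.79 (Novara) > $4.33 (Quill) > $3.85 (Zephyr) > $2.18 (Meridian) > …
Slot 2 goes to the second-ranked bidder, Quill, who pays the next bid down: $3.85/click.

Quill; $3.85 per click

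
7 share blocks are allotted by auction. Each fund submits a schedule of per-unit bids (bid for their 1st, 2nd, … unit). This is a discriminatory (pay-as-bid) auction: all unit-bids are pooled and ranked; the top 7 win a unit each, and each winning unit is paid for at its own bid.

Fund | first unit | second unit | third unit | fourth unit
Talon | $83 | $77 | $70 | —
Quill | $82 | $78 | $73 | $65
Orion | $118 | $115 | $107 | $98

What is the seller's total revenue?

Total revenue: $681

Pooled unit-bids ranked (top 7): 118 (Orion-1), 115 (Orion-2), 107 (Orion-3), 98 (Orion-4), 83 (Talon-1), 82 (Quill-1), 78 (Quill-2)
Next rejected bid: $77 (not a price — pay-as-bid).
Each winning unit pays its own bid.
Revenue = 118 + 115 + 107 + 98 + 83 + 82 + 78 = $681.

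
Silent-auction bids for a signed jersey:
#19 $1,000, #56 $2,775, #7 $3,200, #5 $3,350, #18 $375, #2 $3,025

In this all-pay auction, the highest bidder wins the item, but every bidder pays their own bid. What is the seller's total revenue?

Rule: the highest bidder wins the item, but every bidder pays their own bid.
Bids ranked: 3,350 (#5) > 3,200 (#7) > 3,025 (#2) > 2,775 (#56) > 1,000 (#19) > 375 (#18)
#5 wins with the top bid; all bids are sunk regardless.
Every bidder forfeits their bid regardless of winning.
Revenue = 1,000 + 2,775 + 3,200 + 3,350 + 375 + 3,025 = $13,725.

Total revenue: $13,725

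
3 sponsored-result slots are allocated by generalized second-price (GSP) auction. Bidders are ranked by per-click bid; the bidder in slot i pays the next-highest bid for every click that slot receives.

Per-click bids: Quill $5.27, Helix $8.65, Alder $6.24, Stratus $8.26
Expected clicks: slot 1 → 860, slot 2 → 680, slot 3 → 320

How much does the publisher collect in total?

Ranked by bid: $8.65 (Helix) > $8.26 (Stratus) > $6.24 (Alder) > $5.27 (Quill)
Slot 1: Helix pays $8.26 × 860 = $7103.60
Slot 2: Stratus pays $6.24 × 680 = $4243.20
Slot 3: Alder pays $5.27 × 320 = $1686.40
Total = $13033.20

Total revenue: $13033.20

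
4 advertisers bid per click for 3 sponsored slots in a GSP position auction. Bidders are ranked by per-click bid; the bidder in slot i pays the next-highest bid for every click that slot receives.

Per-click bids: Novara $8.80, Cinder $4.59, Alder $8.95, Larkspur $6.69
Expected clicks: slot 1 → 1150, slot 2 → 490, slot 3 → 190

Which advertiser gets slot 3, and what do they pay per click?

Larkspur; $4.59 per click

Per-click bids in order: $8.95 (Alder) > $8.80 (Novara) > $6.69 (Larkspur) > $4.59 (Cinder)
Slot 3 goes to the third-ranked bidder, Larkspur, who pays the next bid down: $4.59/click.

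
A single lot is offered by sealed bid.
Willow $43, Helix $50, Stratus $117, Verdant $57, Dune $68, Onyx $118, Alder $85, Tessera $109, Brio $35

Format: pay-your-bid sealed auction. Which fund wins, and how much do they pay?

Onyx pays $118

Sorting bids: 118 (Onyx) > 117 (Stratus) > 109 (Tessera) > 85 (Alder) > 68 (Dune) > 57 (Verdant) > …
First-price: Onyx pays what they bid, $118.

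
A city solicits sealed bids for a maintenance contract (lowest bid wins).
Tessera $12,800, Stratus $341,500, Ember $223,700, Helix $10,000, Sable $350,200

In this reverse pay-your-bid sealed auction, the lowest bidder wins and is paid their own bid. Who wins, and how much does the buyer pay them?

Helix is paid $10,000

Reverse pay-your-bid sealed auction: the lowest bidder wins and is paid their own bid.
Bids ranked: 10,000 (Helix) < 12,800 (Tessera) < 223,700 (Ember) < 341,500 (Stratus) < 350,200 (Sable)
Helix is lowest → is paid own bid, $10,000.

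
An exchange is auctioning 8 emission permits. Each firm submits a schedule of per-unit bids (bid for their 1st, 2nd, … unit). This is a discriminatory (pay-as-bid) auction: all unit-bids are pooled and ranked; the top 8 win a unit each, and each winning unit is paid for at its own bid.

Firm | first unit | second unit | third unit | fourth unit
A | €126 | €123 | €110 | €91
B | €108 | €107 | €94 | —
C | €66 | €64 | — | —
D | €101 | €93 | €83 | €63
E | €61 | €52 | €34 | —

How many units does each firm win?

Merging the schedules and taking the best 8: 126 (A-1), 123 (A-2), 110 (A-3), 108 (B-1), 107 (B-2), 101 (D-1), 94 (B-3), 93 (D-2)
Next rejected bid: €91 (not a price — pay-as-bid).
Allocation: A 3, B 3, D 2.

A 3, B 3, D 2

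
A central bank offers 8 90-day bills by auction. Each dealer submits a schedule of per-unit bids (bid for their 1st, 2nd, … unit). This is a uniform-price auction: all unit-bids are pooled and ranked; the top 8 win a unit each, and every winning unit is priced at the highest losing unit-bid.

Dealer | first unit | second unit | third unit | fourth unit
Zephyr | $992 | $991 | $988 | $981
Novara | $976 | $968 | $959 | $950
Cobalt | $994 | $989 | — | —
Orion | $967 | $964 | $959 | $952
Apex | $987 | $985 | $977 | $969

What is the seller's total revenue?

Total revenue: $7,816

Merging the schedules and taking the best 8: 994 (Cobalt-1), 992 (Zephyr-1), 991 (Zephyr-2), 989 (Cobalt-2), 988 (Zephyr-3), 987 (Apex-1), 985 (Apex-2), 981 (Zephyr-4)
The (k+1)-th unit-bid is $977.
Allocation: Apex 2, Cobalt 2, Zephyr 4. Every unit priced at $977.
Revenue = 8 × 977 = $7,816.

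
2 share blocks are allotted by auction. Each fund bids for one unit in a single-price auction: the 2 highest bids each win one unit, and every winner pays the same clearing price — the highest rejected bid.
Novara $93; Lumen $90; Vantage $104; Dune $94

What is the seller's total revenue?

Total revenue: $186

Ordering the bids: 104 (Vantage), 94 (Dune), 93 (Novara), 90 (Lumen)
The 2 highest are Vantage, Dune.
First losing bid is Novara's $93, which sets the uniform price.
Total revenue = 2 × $93 = $186.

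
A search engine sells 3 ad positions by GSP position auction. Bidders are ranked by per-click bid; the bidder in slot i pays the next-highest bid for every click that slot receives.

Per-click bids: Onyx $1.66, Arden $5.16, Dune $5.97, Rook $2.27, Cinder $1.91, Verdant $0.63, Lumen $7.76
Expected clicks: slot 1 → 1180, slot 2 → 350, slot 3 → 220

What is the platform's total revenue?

Total revenue: $9350.00

Sorting advertisers: $7.76 (Lumen) > $5.97 (Dune) > $5.16 (Arden) > $2.27 (Rook) > …
Slot 1: Lumen pays $5.97 × 1180 = $7044.60
Slot 2: Dune pays $5.16 × 350 = $1806.00
Slot 3: Arden pays $2.27 × 220 = $499.40
Total = $9350.00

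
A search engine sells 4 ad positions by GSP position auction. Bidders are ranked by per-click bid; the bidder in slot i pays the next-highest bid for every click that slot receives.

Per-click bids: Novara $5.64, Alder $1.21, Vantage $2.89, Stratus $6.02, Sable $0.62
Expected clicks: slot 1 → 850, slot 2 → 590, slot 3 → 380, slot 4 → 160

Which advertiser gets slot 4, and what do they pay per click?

Sorting advertisers: $6.02 (Stratus) > $5.64 (Novara) > $2.89 (Vantage) > $1.21 (Alder) > $0.62 (Sable)
Slot 4 goes to the fourth-ranked bidder, Alder, who pays the next bid down: $0.62/click.

Alder; $0.62 per click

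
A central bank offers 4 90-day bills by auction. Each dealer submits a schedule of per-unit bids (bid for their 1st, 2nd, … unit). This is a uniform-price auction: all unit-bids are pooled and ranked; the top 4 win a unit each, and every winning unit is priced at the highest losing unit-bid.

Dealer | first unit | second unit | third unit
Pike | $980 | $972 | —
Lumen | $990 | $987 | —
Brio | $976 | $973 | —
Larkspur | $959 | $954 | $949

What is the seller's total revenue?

All unit-bids, highest first — top 4: 990 (Lumen-1), 987 (Lumen-2), 980 (Pike-1), 976 (Brio-1)
The (k+1)-th unit-bid is $973.
Allocation: Brio 1, Lumen 2, Pike 1. Every unit priced at $973.
Revenue = 4 × 973 = $3,892.

Total revenue: $3,892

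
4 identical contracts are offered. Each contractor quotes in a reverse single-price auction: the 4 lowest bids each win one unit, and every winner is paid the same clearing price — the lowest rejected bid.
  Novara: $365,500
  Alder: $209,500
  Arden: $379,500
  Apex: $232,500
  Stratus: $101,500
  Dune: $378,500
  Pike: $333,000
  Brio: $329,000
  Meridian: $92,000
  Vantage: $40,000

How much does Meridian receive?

Bids ranked low→high: 40,000 (Vantage), 92,000 (Meridian), 101,500 (Stratus), 209,500 (Alder), 232,500 (Apex), 329,000 (Brio), …
The 4 lowest are Vantage, Meridian, Stratus, Alder.
First losing bid is Apex's $232,500, which sets the uniform price.
Meridian wins → is paid $232,500.

Meridian is paid $232,500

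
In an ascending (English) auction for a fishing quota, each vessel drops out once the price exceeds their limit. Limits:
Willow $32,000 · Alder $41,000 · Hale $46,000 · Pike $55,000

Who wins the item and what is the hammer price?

Pike wins at $46,000

Limits in order: 55,000 (Pike) > 46,000 (Hale) > 41,000 (Alder) > 32,000 (Willow)
Bidding ends when Hale exits at $46,000; Pike takes it.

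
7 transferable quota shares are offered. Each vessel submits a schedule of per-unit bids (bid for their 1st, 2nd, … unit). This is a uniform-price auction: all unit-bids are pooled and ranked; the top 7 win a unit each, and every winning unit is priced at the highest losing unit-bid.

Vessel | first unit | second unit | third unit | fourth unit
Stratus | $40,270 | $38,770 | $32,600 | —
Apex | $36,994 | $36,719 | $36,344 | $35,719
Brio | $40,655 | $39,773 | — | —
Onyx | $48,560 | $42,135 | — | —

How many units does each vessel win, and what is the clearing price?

Apex 1, Brio 2, Onyx 2, Stratus 2; clearing price $36,719

Merging the schedules and taking the best 7: 48,560 (Onyx-1), 42,135 (Onyx-2), 40,655 (Brio-1), 40,270 (Stratus-1), 39,773 (Brio-2), 38,770 (Stratus-2), 36,994 (Apex-1)
First bid not allocated: $36,719.
Allocation: Apex 1, Brio 2, Onyx 2, Stratus 2.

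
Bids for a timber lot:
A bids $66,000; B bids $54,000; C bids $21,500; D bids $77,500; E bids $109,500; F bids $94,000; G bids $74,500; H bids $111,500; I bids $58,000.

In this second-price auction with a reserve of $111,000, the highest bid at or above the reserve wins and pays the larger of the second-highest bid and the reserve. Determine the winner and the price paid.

Second-price auction with a reserve of $111,000: the highest bid at or above the reserve wins and pays the larger of the second-highest bid and the reserve.
Bids ranked: 111,500 (H) > 109,500 (E) > 94,000 (F) > 77,500 (D) > 74,500 (G) > 66,000 (A) > …
H has the top bid at or above the reserve ($111,500).
Second-highest bid $109,500 is below the reserve $111,000, so the reserve binds → payment $111,000.

H pays $111,000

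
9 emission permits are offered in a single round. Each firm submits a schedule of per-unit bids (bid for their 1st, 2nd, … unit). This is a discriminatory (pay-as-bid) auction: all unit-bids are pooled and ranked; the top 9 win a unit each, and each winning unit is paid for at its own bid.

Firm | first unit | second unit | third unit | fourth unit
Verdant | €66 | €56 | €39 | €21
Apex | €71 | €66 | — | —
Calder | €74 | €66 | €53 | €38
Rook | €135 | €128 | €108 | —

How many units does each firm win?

Apex 2, Calder 2, Rook 3, Verdant 2

Merging the schedules and taking the best 9: 135 (Rook-1), 128 (Rook-2), 108 (Rook-3), 74 (Calder-1), 71 (Apex-1), 66 (Verdant-1), 66 (Apex-2), 66 (Calder-2), 56 (Verdant-2)
Next rejected bid: €53 (not a price — pay-as-bid).
Allocation: Apex 2, Calder 2, Rook 3, Verdant 2.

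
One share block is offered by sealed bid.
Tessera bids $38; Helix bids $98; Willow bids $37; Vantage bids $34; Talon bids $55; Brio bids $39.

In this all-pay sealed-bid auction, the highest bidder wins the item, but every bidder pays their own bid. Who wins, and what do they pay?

Bids ranked: 98 (Helix) > 55 (Talon) > 39 (Brio) > 38 (Tessera) > 37 (Willow) > 34 (Vantage)
Helix is highest and takes the item; every bidder forfeits their bid.

Helix pays $98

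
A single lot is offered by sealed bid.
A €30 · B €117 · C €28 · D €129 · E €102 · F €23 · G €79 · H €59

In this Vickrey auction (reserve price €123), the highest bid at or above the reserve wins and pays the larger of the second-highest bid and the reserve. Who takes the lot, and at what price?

D pays €123

Vickrey auction (reserve price €123): the highest bid at or above the reserve wins and pays the larger of the second-highest bid and the reserve.
Bids ranked: 129 (D) > 117 (B) > 102 (E) > 79 (G) > 59 (H) > 30 (A) > …
D has the top bid at or above the reserve (€129).
max(second-highest €117, reserve €123) = €123.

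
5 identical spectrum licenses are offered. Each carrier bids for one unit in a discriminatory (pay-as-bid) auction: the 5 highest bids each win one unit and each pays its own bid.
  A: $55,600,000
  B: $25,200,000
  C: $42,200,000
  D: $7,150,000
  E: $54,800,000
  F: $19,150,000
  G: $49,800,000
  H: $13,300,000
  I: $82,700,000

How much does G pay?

G pays $49,800,000

Sorting: 82,700,000 (I), 55,600,000 (A), 54,800,000 (E), 49,800,000 (G), 42,200,000 (C), 25,200,000 (B), 19,150,000 (F), …
Top 5: I, A, E, G, C.
G wins → own bid $49,800,000.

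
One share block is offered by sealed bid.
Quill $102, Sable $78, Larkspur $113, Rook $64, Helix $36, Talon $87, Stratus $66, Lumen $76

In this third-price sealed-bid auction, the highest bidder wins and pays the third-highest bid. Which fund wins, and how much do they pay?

Larkspur pays $87

Bids ranked: 113 (Larkspur) > 102 (Quill) > 87 (Talon) > 78 (Sable) > 76 (Lumen) > 66 (Stratus) > …
Larkspur is highest; pays the third-highest bid, $87.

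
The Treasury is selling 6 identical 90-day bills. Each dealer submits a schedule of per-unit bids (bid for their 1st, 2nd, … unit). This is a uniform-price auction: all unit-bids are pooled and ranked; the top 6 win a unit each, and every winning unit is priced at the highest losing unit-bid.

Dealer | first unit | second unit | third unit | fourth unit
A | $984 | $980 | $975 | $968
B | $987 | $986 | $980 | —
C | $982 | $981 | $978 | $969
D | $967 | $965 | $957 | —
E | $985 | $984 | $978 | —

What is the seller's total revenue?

Total revenue: $5,886

Merging the schedules and taking the best 6: 987 (B-1), 986 (B-2), 985 (E-1), 984 (A-1), 984 (E-2), 982 (C-1)
First bid not allocated: $981.
Allocation: A 1, B 2, C 1, E 2. Every unit priced at $981.
Revenue = 6 × 981 = $5,886.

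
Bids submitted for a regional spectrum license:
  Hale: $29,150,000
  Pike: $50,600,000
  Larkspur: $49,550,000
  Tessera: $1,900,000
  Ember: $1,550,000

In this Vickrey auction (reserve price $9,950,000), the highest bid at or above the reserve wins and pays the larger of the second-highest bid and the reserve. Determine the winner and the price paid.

Rule: the highest bid at or above the reserve wins and pays the larger of the second-highest bid and the reserve.
Bids ranked: 50,600,000 (Pike) > 49,550,000 (Larkspur) > 29,150,000 (Hale) > 1,900,000 (Tessera) > 1,550,000 (Ember)
Highest eligible bid: Pike at $50,600,000.
max(second-highest $49,550,000, reserve $9,950,000) = $49,550,000; the reserve does not bind.

Pike pays $49,550,000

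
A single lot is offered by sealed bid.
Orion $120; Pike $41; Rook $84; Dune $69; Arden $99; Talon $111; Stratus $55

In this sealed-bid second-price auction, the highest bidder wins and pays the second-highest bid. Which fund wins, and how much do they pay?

Orion pays $111

Rule: the highest bidder wins and pays the second-highest bid.
Bids in order: 120 (Orion) > 111 (Talon) > 99 (Arden) > 84 (Rook) > 69 (Dune) > 55 (Stratus) > …
Orion wins with the highest bid; price is set by the runner-up at $111.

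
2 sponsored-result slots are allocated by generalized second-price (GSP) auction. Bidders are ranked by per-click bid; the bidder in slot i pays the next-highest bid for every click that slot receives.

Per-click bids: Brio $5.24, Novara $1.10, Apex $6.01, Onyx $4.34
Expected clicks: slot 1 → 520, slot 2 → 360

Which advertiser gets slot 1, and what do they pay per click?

Apex; $5.24 per click

Ranked by bid: $6.01 (Apex) > $5.24 (Brio) > $4.34 (Onyx) > …
Slot 1 goes to the first-ranked bidder, Apex, who pays the next bid down: $5.24/click.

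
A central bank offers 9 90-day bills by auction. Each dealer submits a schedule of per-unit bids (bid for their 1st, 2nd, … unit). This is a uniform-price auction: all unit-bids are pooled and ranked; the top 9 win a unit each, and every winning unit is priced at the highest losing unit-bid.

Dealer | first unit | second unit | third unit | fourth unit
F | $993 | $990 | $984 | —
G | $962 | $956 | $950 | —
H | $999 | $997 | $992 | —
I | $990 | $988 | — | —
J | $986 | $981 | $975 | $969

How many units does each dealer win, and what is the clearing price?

Merging the schedules and taking the best 9: 999 (H-1), 997 (H-2), 993 (F-1), 992 (H-3), 990 (F-2), 990 (I-1), 988 (I-2), 986 (J-1), 984 (F-3)
First bid not allocated: $981.
Allocation: F 3, H 3, I 2, J 1.

F 3, H 3, I 2, J 1; clearing price $981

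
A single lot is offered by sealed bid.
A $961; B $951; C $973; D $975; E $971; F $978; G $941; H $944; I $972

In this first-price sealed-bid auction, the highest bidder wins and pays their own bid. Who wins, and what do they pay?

F pays $978

First-price sealed-bid auction: the highest bidder wins and pays their own bid.
Bids in order: 978 (F) > 975 (D) > 973 (C) > 972 (I) > 971 (E) > 961 (A) > …
First-price: F pays what they bid, $978.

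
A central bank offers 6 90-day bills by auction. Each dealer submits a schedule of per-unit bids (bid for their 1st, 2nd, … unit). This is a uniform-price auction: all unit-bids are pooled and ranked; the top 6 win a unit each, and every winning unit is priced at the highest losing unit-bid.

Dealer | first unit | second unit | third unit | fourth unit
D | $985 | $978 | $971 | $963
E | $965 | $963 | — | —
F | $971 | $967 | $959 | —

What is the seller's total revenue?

All unit-bids, highest first — top 6: 985 (D-1), 978 (D-2), 971 (D-3), 971 (F-1), 967 (F-2), 965 (E-1)
First bid not allocated: $963.
Allocation: D 3, E 1, F 2. Every unit priced at $963.
Revenue = 6 × 963 = $5,778.

Total revenue: $5,778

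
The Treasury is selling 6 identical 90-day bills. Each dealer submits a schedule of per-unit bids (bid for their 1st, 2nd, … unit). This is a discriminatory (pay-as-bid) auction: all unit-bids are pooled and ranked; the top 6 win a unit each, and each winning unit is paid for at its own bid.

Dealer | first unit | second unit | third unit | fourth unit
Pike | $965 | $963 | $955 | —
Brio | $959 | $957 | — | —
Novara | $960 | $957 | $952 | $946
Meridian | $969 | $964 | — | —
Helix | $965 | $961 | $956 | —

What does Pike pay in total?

Pike pays $1,928

All unit-bids, highest first — top 6: 969 (Meridian-1), 965 (Pike-1), 965 (Helix-1), 964 (Meridian-2), 963 (Pike-2), 961 (Helix-2)
Next rejected bid: $960 (not a price — pay-as-bid).
Pike's winning unit-bids: 965 + 963 = $1,928.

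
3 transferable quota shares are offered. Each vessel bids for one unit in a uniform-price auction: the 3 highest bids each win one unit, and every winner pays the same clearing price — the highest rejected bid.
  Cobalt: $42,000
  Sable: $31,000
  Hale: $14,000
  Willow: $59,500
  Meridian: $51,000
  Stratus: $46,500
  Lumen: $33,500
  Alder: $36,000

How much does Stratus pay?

Stratus pays $42,000

Ordering the bids: 59,500 (Willow), 51,000 (Meridian), 46,500 (Stratus), 42,000 (Cobalt), 36,000 (Alder), …
Winners (3 units): Willow, Meridian, Stratus.
First losing bid is Cobalt's $42,000, which sets the uniform price.
Stratus wins → pays $42,000.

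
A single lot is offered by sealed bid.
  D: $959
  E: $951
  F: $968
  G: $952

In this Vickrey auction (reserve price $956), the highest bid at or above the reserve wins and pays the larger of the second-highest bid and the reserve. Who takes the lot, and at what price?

F pays $959

Rule: the highest bid at or above the reserve wins and pays the larger of the second-highest bid and the reserve.
Bids in order: 968 (F) > 959 (D) > 952 (G) > 951 (E)
Highest eligible bid: F at $968.
max(second-highest $959, reserve $956) = $959; the reserve does not bind.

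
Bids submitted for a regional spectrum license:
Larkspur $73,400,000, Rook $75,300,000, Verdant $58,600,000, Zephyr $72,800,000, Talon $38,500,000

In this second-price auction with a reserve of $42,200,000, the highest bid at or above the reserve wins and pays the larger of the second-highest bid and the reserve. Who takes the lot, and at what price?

Rook pays $73,400,000

Bids in order: 75,300,000 (Rook) > 73,400,000 (Larkspur) > 72,800,000 (Zephyr) > 58,600,000 (Verdant) > 38,500,000 (Talon)
Highest eligible bid: Rook at $75,300,000.
Second-highest bid $73,400,000 exceeds the reserve $42,200,000 → payment $73,400,000.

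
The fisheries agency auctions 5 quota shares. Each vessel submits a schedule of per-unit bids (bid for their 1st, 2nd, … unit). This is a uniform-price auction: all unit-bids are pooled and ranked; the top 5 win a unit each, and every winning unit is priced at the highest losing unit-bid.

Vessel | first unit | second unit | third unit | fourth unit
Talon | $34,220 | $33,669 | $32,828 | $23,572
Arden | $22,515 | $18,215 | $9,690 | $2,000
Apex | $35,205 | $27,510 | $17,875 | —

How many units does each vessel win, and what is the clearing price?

All unit-bids, highest first — top 5: 35,205 (Apex-1), 34,220 (Talon-1), 33,669 (Talon-2), 32,828 (Talon-3), 27,510 (Apex-2)
First bid not allocated: $23,572.
Allocation: Apex 2, Talon 3.

Apex 2, Talon 3; clearing price $23,572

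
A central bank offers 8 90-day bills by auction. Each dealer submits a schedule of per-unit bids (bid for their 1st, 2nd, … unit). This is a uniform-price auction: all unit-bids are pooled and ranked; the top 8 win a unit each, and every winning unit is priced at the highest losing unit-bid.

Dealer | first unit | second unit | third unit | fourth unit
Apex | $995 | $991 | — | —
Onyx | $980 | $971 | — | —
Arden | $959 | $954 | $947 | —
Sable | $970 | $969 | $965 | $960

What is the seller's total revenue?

Pooled unit-bids ranked (top 8): 995 (Apex-1), 991 (Apex-2), 980 (Onyx-1), 971 (Onyx-2), 970 (Sable-1), 969 (Sable-2), 965 (Sable-3), 960 (Sable-4)
Highest rejected unit-bid = $959.
Allocation: Apex 2, Onyx 2, Sable 4. Every unit priced at $959.
Revenue = 8 × 959 = $7,672.

Total revenue: $7,672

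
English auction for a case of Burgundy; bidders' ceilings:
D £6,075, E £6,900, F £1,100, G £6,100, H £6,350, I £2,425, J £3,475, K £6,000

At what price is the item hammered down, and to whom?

E wins at £6,350

Limits ranked: 6,900 (E) > 6,350 (H) > 6,100 (G) > 6,075 (D) > 6,000 (K) > 3,475 (J) > …
Bidding ends when H exits at £6,350; E takes it.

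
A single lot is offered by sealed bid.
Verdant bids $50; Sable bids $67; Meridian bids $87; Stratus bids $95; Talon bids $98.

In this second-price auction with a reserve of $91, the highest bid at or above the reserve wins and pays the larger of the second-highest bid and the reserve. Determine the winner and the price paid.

Talon pays $95

Bids ranked: 98 (Talon) > 95 (Stratus) > 87 (Meridian) > 67 (Sable) > 50 (Verdant)
Talon has the top bid at or above the reserve ($98).
max(second-highest $95, reserve $91) = $95; the reserve does not bind.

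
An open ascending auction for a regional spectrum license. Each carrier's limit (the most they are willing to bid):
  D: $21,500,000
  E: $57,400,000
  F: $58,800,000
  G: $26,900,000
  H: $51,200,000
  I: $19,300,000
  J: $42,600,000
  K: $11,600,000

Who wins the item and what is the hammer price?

F wins at $57,400,000

Limits ranked: 58,800,000 (F) > 57,400,000 (E) > 51,200,000 (H) > 42,600,000 (J) > 26,900,000 (G) > 21,500,000 (D) > …
Bidding ends when E exits at $57,400,000; F takes it.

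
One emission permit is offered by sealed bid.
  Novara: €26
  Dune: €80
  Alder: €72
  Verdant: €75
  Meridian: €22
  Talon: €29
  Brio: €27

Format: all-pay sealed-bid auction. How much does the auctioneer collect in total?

Bids ranked: 80 (Dune) > 75 (Verdant) > 72 (Alder) > 29 (Talon) > 27 (Brio) > 26 (Novara) > …
Every bidder forfeits their bid regardless of winning.
Revenue = 26 + 80 + 72 + 75 + 22 + 29 + 27 = €331.

Total revenue: €331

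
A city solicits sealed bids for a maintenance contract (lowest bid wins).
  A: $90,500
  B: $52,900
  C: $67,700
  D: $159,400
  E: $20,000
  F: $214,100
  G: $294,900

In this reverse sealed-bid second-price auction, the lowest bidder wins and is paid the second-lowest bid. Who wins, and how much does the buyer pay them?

Rule: the lowest bidder wins and is paid the second-lowest bid.
Sorting bids: 20,000 (E) < 52,900 (B) < 67,700 (C) < 90,500 (A) < 159,400 (D) < 214,100 (F) < …
Second-price: E is paid B's bid of $52,900.

E is paid $52,900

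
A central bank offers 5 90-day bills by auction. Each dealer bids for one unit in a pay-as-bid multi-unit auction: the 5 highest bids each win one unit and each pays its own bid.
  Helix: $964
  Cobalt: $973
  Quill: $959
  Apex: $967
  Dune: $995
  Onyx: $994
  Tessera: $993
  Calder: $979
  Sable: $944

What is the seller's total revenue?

Ordering the bids: 995 (Dune), 994 (Onyx), 993 (Tessera), 979 (Calder), 973 (Cobalt), 967 (Apex), 964 (Helix), …
Top 5: Dune, Onyx, Tessera, Calder, Cobalt.
Total revenue = 995 + 994 + 993 + 979 + 973 = $4,934.

Total revenue: $4,934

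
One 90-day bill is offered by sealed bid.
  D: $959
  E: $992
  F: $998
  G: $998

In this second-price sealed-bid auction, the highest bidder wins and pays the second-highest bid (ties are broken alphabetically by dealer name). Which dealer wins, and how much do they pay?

F pays $998

Rule: the highest bidder wins and pays the second-highest bid.
Bids in order: 998 (F) > 998 (G) > 992 (E) > 959 (D)
Tie at $998 → F wins by tie-break.
Second-price: F pays G's bid of $998.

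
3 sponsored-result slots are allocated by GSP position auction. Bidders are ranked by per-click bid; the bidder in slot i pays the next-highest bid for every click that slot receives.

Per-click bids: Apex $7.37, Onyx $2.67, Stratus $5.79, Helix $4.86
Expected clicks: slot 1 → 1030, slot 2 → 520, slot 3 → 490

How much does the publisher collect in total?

Total revenue: $9799.20

Per-click bids in order: $7.37 (Apex) > $5.79 (Stratus) > $4.86 (Helix) > $2.67 (Onyx)
Slot 1: Apex pays $5.79 × 1030 = $5963.70
Slot 2: Stratus pays $4.86 × 520 = $2527.20
Slot 3: Helix pays $2.67 × 490 = $1308.30
Total = $9799.20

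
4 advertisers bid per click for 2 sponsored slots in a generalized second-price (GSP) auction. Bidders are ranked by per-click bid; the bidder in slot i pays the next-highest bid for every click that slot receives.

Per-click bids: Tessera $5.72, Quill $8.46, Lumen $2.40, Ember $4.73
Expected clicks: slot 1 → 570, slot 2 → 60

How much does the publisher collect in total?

Total revenue: $3544.20

Ranked by bid: $8.46 (Quill) > $5.72 (Tessera) > $4.73 (Ember) > …
Slot 1: Quill pays $5.72 × 570 = $3260.40
Slot 2: Tessera pays $4.73 × 60 = $283.80
Total = $3544.20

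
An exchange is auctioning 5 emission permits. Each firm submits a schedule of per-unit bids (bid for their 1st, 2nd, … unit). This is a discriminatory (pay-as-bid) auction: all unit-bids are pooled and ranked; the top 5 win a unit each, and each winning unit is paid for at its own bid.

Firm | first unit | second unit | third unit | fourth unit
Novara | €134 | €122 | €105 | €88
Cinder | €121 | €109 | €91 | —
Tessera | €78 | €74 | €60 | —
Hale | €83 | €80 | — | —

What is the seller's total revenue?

Pooled unit-bids ranked (top 5): 134 (Novara-1), 122 (Novara-2), 121 (Cinder-1), 109 (Cinder-2), 105 (Novara-3)
Next rejected bid: €91 (not a price — pay-as-bid).
Each winning unit pays its own bid.
Revenue = 134 + 122 + 121 + 109 + 105 = €591.

Total revenue: €591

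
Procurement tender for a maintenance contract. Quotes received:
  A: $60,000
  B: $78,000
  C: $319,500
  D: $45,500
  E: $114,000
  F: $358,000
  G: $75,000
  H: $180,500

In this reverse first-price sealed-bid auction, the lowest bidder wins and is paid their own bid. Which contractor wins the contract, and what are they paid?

Rule: the lowest bidder wins and is paid their own bid.
Bids in order: 45,500 (D) < 60,000 (A) < 75,000 (G) < 78,000 (B) < 114,000 (E) < 180,500 (H) < …
D is lowest → is paid own bid, $45,500.

D is paid $45,500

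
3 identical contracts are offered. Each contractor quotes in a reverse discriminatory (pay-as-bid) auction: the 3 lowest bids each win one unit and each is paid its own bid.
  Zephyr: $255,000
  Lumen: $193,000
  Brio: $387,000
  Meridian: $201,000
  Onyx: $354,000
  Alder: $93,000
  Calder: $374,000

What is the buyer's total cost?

Ordering the bids: 93,000 (Alder), 193,000 (Lumen), 201,000 (Meridian), 255,000 (Zephyr), 354,000 (Onyx), …
Winners (3 units): Alder, Lumen, Meridian.
Total cost = 93,000 + 193,000 + 201,000 = $487,000.

Total cost: $487,000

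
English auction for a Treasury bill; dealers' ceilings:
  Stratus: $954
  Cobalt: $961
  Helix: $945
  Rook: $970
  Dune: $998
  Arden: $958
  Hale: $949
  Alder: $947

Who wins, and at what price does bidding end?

Limits in order: 998 (Dune) > 970 (Rook) > 961 (Cobalt) > 958 (Arden) > 954 (Stratus) > 949 (Hale) > …
Once the price passes $970, only Dune is left; the hammer falls at Rook's limit of $970.

Dune wins at $970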